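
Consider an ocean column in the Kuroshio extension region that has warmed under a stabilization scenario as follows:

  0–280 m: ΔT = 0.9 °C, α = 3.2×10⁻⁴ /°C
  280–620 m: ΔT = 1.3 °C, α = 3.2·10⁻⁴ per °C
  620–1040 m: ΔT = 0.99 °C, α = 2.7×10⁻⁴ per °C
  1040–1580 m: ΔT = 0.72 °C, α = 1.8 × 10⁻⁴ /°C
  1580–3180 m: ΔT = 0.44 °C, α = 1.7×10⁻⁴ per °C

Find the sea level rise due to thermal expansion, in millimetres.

Δh ≈ 524 mm

Layer 1: 280 × 3.2×10⁻⁴ × 0.9 = 0.08064 m
280–620 m: 3.2×10⁻⁴ × 340 × 1.3 = 0.14144 m
620–1040 m: 0.99 × 2.7×10⁻⁴ × 420 = 0.112266 m
1.8×10⁻⁴ × 0.72 × 540 = 0.069984 m
0.44 × 1600 × 1.7×10⁻⁴ = 0.11968 m
Δh = 0.08064 + 0.14144 + 0.112266 + 0.069984 + 0.11968 = 0.52401 m ≈ 524 mm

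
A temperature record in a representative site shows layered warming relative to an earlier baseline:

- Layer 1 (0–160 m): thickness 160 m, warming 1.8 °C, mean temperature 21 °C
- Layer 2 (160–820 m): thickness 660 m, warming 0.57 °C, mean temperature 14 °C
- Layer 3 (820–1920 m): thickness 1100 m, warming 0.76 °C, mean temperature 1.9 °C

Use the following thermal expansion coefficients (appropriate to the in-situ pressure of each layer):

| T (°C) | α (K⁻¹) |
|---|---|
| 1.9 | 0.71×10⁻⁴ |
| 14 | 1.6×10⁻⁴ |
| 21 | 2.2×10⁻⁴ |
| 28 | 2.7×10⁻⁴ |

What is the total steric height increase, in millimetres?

about 183 mm

Layer 1 at 21 °C → α = 2.2×10⁻⁴ K⁻¹
Layer 2 at 14 °C → α = 1.6×10⁻⁴ K⁻¹
Layer 3 at 1.9 °C → α = 0.71×10⁻⁴ K⁻¹
0–160 m: 160 × 1.8 × 2.2×10⁻⁴ = 0.06336 m
660 × 0.57 × 1.6×10⁻⁴ = 0.060192 m
820–1920 m: 1100 × 0.71×10⁻⁴ × 0.76 = 0.059356 m
Δh = 0.06336 + 0.060192 + 0.059356 = 0.182908 m ≈ 183 mm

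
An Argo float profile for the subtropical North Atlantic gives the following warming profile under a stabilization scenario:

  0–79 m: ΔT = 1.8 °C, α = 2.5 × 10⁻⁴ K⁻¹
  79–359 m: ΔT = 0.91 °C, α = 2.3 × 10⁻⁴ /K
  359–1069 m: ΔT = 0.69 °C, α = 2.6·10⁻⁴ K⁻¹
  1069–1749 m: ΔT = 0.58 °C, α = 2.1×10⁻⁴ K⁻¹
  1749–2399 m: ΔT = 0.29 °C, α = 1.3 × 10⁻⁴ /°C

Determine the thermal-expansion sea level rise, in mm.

0–79 m: 2.5×10⁻⁴ × 79 × 1.8 = 0.03555 m
0.91 × 2.3×10⁻⁴ × 280 = 0.058604 m
359–1069 m: 710 × 0.69 × 2.6×10⁻⁴ = 0.127374 m
Layer 4: 2.1×10⁻⁴ × 0.58 × 680 = 0.082824 m
1749–2399 m: 650 × 1.3×10⁻⁴ × 0.29 = 0.024505 m
Δh = 0.03555 + 0.058604 + 0.127374 + 0.082824 + 0.024505 = 0.328857 m ≈ 329 mm

Δh ≈ 329 mm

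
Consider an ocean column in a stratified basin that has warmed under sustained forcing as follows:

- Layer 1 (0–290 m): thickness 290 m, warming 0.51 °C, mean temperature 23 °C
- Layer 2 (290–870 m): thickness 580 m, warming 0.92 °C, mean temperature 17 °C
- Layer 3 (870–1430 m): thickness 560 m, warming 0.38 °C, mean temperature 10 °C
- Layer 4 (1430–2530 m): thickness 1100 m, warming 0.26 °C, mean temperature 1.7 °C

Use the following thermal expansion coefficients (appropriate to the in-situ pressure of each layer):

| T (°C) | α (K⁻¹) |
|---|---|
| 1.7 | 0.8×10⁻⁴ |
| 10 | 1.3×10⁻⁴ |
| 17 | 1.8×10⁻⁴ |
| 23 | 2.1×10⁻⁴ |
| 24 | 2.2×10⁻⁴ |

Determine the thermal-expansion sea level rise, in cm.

Layer 1 at 23 °C → α = 2.1×10⁻⁴ K⁻¹
Layer 2 at 17 °C → α = 1.8×10⁻⁴ K⁻¹
Layer 3 at 10 °C → α = 1.3×10⁻⁴ K⁻¹
Layer 4 at 1.7 °C → α = 0.8×10⁻⁴ K⁻¹
2.1×10⁻⁴ × 0.51 × 290 = 0.031059 m
Layer 2: 1.8×10⁻⁴ × 0.92 × 580 = 0.096048 m
870–1430 m: 1.3×10⁻⁴ × 0.38 × 560 = 0.027664 m
Layer 4: 0.26 × 0.8×10⁻⁴ × 1100 = 0.02288 m
Δh = 0.031059 + 0.096048 + 0.027664 + 0.02288 = 0.177651 m

17.8 cm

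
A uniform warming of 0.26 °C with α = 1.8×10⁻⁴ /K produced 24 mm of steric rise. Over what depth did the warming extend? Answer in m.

H = Δh/(αΔT) = 0.024 / (1.8×10⁻⁴ × 0.26) ≈ 512.8 m

H ≈ 510 m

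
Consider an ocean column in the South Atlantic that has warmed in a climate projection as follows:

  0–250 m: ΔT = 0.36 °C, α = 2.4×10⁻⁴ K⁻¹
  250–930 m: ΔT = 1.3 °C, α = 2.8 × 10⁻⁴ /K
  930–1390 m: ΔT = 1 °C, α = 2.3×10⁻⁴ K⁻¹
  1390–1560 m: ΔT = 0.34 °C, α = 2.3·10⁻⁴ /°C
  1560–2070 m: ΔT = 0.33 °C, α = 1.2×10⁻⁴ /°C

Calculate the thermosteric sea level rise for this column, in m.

0.41 m

Layer 1: 0.36 × 2.4×10⁻⁴ × 250 = 0.02160 m
2.8×10⁻⁴ × 1.3 × 680 = 0.24752 m
460 × 1 × 2.3×10⁻⁴ = 0.10580 m
1390–1560 m: 0.34 × 2.3×10⁻⁴ × 170 = 0.013294 m
Layer 5: 510 × 0.33 × 1.2×10⁻⁴ = 0.020196 m
Δh = 0.02160 + 0.24752 + 0.10580 + 0.013294 + 0.020196 = 0.40841 m ≈ 0.41 m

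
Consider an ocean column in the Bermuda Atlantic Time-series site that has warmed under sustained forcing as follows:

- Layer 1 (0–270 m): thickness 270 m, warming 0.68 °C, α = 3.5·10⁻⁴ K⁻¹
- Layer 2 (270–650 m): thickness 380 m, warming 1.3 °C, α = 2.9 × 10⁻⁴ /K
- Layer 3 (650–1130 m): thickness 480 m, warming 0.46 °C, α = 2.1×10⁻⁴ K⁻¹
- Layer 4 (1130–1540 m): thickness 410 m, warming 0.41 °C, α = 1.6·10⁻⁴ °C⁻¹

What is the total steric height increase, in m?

0–270 m: 3.5×10⁻⁴ × 0.68 × 270 = 0.06426 m
270–650 m: 1.3 × 2.9×10⁻⁴ × 380 = 0.14326 m
Layer 3: 0.46 × 2.1×10⁻⁴ × 480 = 0.046368 m
Layer 4: 0.41 × 1.6×10⁻⁴ × 410 = 0.026896 m
Δh = 0.06426 + 0.14326 + 0.046368 + 0.026896 = 0.280784 m ≈ 0.281 m

0.281 m of thermosteric rise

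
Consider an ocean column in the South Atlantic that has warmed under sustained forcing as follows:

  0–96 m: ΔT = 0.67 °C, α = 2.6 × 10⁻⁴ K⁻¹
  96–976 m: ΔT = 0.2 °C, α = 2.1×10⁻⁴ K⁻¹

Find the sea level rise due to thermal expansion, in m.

Δh = 0.0537 m

0–96 m: 0.67 × 2.6×10⁻⁴ × 96 = 0.0167232 m
0.2 × 880 × 2.1×10⁻⁴ = 0.03696 m
Δh = 0.0167232 + 0.03696 = 0.0536832 m ≈ 0.0537 m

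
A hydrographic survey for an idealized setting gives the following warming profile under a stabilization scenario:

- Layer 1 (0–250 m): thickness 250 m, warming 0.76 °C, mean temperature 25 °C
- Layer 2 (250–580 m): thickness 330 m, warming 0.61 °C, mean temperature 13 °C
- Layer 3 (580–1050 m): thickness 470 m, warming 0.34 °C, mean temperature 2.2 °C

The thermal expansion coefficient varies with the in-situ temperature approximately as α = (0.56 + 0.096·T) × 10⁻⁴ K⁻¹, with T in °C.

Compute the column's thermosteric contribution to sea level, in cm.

Layer 1: α = (0.56 + 0.096×25)×10⁻⁴ = 2.96×10⁻⁴ K⁻¹
Layer 2: α = (0.56 + 0.096×13)×10⁻⁴ = 1.808×10⁻⁴ K⁻¹
Layer 3: α = (0.56 + 0.096×2.2)×10⁻⁴ = 0.7712×10⁻⁴ K⁻¹
0.76 × 2.96×10⁻⁴ × 250 = 0.05624 m
250–580 m: 330 × 0.61 × 1.808×10⁻⁴ = 0.03639504 m
0.34 × 0.7712×10⁻⁴ × 470 = 0.012323776 m
Δh = 0.05624 + 0.03639504 + 0.012323776 = 0.104958816 m ≈ 10.5 cm

10.5 cm of thermosteric rise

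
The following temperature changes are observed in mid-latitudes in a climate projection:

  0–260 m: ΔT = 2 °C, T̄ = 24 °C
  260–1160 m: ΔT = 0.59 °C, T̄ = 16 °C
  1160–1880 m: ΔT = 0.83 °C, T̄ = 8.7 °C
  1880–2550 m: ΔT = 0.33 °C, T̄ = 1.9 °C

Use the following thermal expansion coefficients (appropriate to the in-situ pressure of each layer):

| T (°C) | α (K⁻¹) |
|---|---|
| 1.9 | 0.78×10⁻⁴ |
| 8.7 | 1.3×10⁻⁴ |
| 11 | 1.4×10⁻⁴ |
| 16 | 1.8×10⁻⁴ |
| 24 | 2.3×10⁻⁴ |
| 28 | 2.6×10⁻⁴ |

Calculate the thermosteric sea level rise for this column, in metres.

0.310 m

Layer 1 at 24 °C → α = 2.3×10⁻⁴ K⁻¹
Layer 2 at 16 °C → α = 1.8×10⁻⁴ K⁻¹
Layer 3 at 8.7 °C → α = 1.3×10⁻⁴ K⁻¹
Layer 4 at 1.9 °C → α = 0.78×10⁻⁴ K⁻¹
Layer 1: 2.3×10⁻⁴ × 2 × 260 = 0.11960 m
260–1160 m: 1.8×10⁻⁴ × 900 × 0.59 = 0.09558 m
0.83 × 720 × 1.3×10⁻⁴ = 0.077688 m
Layer 4: 670 × 0.78×10⁻⁴ × 0.33 = 0.0172458 m
Δh = 0.11960 + 0.09558 + 0.077688 + 0.0172458 = 0.3101138 m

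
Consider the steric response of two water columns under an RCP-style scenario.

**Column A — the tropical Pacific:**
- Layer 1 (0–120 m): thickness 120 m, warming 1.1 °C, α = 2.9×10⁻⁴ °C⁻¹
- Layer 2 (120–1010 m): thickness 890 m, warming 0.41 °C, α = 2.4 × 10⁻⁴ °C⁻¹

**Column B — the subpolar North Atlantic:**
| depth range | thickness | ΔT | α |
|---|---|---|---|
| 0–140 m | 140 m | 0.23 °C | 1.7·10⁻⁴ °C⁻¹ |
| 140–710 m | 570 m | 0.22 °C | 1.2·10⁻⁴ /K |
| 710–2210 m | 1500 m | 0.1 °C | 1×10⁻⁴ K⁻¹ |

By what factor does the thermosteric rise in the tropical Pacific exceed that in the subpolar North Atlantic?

a factor of 3.5

A 1.1 × 120 × 2.9×10⁻⁴ = 0.03828 m
A 0.41 × 890 × 2.4×10⁻⁴ = 0.087576 m
A total: 0.125856 m
B Layer 1: 0.23 × 1.7×10⁻⁴ × 140 = 0.005474 m
B 0.22 × 570 × 1.2×10⁻⁴ = 0.015048 m
B Layer 3: 0.1 × 1500 × 1×10⁻⁴ = 0.01500 m
B total: 0.035522 m
Ratio: 0.125856 / 0.035522 ≈ 3.543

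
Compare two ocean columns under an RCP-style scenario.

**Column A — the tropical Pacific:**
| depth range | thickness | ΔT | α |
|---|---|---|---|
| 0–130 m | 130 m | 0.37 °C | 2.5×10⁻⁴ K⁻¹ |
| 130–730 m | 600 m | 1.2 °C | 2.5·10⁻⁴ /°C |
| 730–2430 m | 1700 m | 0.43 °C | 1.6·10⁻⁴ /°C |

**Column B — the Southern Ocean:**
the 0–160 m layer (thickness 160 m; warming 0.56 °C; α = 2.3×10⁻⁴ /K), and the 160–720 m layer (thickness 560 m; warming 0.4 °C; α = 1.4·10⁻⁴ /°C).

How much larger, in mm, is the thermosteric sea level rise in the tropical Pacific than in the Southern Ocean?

A 0–130 m: 0.37 × 2.5×10⁻⁴ × 130 = 0.012025 m
A 1.2 × 600 × 2.5×10⁻⁴ = 0.18000 m
A 1.6×10⁻⁴ × 1700 × 0.43 = 0.11696 m
A total: 0.308985 m
B 0.56 × 160 × 2.3×10⁻⁴ = 0.020608 m
B 560 × 0.4 × 1.4×10⁻⁴ = 0.03136 m
B total: 0.051968 m
Difference: 0.308985 − 0.051968 = 0.257017 m

257 mm larger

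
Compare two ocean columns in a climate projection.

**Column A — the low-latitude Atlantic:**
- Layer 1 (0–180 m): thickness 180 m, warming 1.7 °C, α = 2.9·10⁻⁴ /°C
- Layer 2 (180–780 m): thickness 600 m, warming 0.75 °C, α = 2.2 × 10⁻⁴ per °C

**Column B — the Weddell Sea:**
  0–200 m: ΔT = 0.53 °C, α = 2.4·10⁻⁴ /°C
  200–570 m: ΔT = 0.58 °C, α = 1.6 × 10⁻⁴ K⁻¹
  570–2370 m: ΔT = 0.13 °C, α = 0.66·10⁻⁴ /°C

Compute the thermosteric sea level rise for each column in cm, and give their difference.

Δh_A ≈ 18.8 cm, Δh_B ≈ 7.52 cm; difference ≈ 11.3 cm

A Layer 1: 2.9×10⁻⁴ × 180 × 1.7 = 0.08874 m
A Layer 2: 2.2×10⁻⁴ × 0.75 × 600 = 0.09900 m
A total: 0.18774 m
B 0–200 m: 200 × 0.53 × 2.4×10⁻⁴ = 0.02544 m
B 200–570 m: 1.6×10⁻⁴ × 370 × 0.58 = 0.034336 m
B 570–2370 m: 0.13 × 1800 × 0.66×10⁻⁴ = 0.015444 m
B total: 0.07522 m
Difference: 0.18774 − 0.07522 = 0.11252 m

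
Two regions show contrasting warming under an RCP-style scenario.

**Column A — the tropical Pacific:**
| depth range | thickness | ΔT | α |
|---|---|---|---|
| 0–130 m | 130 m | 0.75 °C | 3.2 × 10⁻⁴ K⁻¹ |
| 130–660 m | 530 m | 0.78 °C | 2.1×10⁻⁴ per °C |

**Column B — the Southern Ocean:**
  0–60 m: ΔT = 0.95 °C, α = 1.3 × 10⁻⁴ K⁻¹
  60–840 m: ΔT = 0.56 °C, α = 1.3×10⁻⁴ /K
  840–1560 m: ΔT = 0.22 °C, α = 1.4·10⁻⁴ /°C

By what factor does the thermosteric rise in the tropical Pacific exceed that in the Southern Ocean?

1.37

A 0–130 m: 3.2×10⁻⁴ × 0.75 × 130 = 0.03120 m
A 130–660 m: 0.78 × 2.1×10⁻⁴ × 530 = 0.086814 m
A total: 0.118014 m
B Layer 1: 60 × 1.3×10⁻⁴ × 0.95 = 0.00741 m
B Layer 2: 1.3×10⁻⁴ × 0.56 × 780 = 0.056784 m
B 840–1560 m: 1.4×10⁻⁴ × 720 × 0.22 = 0.022176 m
B total: 0.08637 m
Ratio: 0.118014 / 0.08637 ≈ 1.366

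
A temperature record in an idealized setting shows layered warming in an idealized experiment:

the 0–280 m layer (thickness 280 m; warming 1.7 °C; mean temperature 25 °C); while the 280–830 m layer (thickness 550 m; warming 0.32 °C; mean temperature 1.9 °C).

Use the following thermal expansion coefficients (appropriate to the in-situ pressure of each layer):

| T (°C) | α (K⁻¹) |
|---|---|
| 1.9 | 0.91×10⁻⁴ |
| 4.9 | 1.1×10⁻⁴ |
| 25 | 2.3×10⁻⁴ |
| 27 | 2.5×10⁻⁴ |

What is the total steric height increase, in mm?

130 mm of thermosteric rise

Layer 1 at 25 °C → α = 2.3×10⁻⁴ K⁻¹
Layer 2 at 1.9 °C → α = 0.91×10⁻⁴ K⁻¹
Layer 1: 280 × 2.3×10⁻⁴ × 1.7 = 0.10948 m
0.32 × 0.91×10⁻⁴ × 550 = 0.016016 m
Δh = 0.10948 + 0.016016 = 0.125496 m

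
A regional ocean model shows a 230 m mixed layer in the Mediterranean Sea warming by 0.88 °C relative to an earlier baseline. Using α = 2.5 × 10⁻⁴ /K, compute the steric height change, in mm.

Δh = αΔT·H = 2.5×10⁻⁴ × 0.88 × 230 = 0.05060 m

Δh ≈ 50.6 mm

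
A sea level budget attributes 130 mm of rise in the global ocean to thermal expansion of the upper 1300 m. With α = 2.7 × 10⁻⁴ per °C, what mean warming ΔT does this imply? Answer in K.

ΔT = Δh/(αH) = 0.13 / (2.7×10⁻⁴ × 1300) ≈ 0.3704 K

0.37 K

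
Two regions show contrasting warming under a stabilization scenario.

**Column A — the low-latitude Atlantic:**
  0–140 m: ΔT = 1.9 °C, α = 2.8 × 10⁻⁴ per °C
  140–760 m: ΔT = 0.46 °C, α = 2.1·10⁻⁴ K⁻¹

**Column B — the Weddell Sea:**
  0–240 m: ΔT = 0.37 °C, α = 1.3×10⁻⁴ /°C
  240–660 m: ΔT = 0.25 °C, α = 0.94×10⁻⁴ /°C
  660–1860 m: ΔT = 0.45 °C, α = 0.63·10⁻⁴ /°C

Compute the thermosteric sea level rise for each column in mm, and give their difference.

A Layer 1: 2.8×10⁻⁴ × 1.9 × 140 = 0.07448 m
A 140–760 m: 620 × 0.46 × 2.1×10⁻⁴ = 0.059892 m
A total: 0.134372 m
B 1.3×10⁻⁴ × 0.37 × 240 = 0.011544 m
B Layer 2: 0.25 × 0.94×10⁻⁴ × 420 = 0.00987 m
B Layer 3: 0.63×10⁻⁴ × 0.45 × 1200 = 0.03402 m
B total: 0.055434 m
Difference: 0.134372 − 0.055434 = 0.078938 m

Δh_A ≈ 134 mm, Δh_B ≈ 55.4 mm; difference ≈ 78.9 mm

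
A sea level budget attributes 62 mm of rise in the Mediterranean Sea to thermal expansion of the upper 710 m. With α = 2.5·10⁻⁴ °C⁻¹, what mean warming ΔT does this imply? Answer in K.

about 0.349 K

ΔT = Δh/(αH) = 0.062 / (2.5×10⁻⁴ × 710) ≈ 0.3493 K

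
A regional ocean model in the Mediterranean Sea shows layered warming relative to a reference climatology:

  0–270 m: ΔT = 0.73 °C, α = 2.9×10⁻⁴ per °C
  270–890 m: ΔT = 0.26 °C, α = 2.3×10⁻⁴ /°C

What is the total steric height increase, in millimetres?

about 94 mm

2.9×10⁻⁴ × 270 × 0.73 = 0.057159 m
270–890 m: 2.3×10⁻⁴ × 0.26 × 620 = 0.037076 m
Δh = 0.057159 + 0.037076 = 0.094235 m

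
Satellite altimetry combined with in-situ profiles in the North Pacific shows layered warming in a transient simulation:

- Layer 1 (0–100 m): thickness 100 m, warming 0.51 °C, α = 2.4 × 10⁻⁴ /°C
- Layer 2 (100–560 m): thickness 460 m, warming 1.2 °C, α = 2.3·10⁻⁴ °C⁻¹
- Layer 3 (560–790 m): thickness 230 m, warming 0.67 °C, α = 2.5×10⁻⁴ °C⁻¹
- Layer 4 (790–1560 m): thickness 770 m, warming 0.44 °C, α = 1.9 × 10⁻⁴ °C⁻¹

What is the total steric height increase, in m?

Layer 1: 0.51 × 2.4×10⁻⁴ × 100 = 0.01224 m
Layer 2: 2.3×10⁻⁴ × 460 × 1.2 = 0.12696 m
560–790 m: 230 × 0.67 × 2.5×10⁻⁴ = 0.038525 m
770 × 1.9×10⁻⁴ × 0.44 = 0.064372 m
Δh = 0.01224 + 0.12696 + 0.038525 + 0.064372 = 0.242097 m ≈ 0.24 m

about 0.24 m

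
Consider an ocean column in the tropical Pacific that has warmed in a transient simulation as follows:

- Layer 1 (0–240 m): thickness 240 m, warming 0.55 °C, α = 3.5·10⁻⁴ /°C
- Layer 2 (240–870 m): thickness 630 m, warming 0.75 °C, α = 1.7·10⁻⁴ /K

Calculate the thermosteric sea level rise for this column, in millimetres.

3.5×10⁻⁴ × 0.55 × 240 = 0.04620 m
240–870 m: 1.7×10⁻⁴ × 0.75 × 630 = 0.080325 m
Δh = 0.04620 + 0.080325 = 0.126525 m ≈ 130 mm

130 mm of thermosteric rise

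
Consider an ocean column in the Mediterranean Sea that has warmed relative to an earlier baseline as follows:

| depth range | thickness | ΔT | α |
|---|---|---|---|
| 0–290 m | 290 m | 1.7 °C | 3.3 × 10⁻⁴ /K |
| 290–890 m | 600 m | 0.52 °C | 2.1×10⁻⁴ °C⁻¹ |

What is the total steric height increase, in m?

Δh = 0.228 m

Layer 1: 290 × 1.7 × 3.3×10⁻⁴ = 0.16269 m
2.1×10⁻⁴ × 600 × 0.52 = 0.06552 m
Δh = 0.16269 + 0.06552 = 0.22821 m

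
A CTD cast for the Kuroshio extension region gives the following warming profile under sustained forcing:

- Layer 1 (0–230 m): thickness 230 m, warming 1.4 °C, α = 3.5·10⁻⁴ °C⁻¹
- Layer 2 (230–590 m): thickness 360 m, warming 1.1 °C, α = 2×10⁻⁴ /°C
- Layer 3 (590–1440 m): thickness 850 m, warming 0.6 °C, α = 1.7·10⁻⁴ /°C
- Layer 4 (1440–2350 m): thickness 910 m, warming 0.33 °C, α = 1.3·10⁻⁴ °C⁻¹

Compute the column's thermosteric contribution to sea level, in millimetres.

Layer 1: 3.5×10⁻⁴ × 230 × 1.4 = 0.11270 m
Layer 2: 1.1 × 360 × 2×10⁻⁴ = 0.07920 m
Layer 3: 850 × 1.7×10⁻⁴ × 0.6 = 0.08670 m
Layer 4: 0.33 × 910 × 1.3×10⁻⁴ = 0.039039 m
Δh = 0.11270 + 0.07920 + 0.08670 + 0.039039 = 0.317639 m

Δh = 320 mm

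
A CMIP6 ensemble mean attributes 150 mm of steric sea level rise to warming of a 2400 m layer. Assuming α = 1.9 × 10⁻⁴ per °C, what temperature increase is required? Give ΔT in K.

ΔT = Δh/(αH) = 0.15 / (1.9×10⁻⁴ × 2400) ≈ 0.3289 K

ΔT ≈ 0.33 K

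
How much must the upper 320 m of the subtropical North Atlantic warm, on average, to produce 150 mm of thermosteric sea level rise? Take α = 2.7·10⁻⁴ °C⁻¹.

1.74 K

ΔT = Δh/(αH) = 0.15 / (2.7×10⁻⁴ × 320) ≈ 1.736 K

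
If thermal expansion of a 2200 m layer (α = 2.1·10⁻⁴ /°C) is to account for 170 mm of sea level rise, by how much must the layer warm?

ΔT = Δh/(αH) = 0.17 / (2.1×10⁻⁴ × 2200) ≈ 0.3680 K

0.368 K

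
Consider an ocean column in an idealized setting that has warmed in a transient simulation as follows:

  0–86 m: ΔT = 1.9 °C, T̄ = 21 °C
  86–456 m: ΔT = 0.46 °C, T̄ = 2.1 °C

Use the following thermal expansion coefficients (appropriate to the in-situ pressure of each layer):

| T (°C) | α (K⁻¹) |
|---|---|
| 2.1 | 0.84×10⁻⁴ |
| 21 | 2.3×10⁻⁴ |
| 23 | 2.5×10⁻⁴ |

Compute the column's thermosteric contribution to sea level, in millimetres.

Layer 1 at 21 °C → α = 2.3×10⁻⁴ K⁻¹
Layer 2 at 2.1 °C → α = 0.84×10⁻⁴ K⁻¹
Layer 1: 86 × 1.9 × 2.3×10⁻⁴ = 0.037582 m
86–456 m: 0.46 × 0.84×10⁻⁴ × 370 = 0.0142968 m
Δh = 0.037582 + 0.0142968 = 0.0518788 m

51.9 mm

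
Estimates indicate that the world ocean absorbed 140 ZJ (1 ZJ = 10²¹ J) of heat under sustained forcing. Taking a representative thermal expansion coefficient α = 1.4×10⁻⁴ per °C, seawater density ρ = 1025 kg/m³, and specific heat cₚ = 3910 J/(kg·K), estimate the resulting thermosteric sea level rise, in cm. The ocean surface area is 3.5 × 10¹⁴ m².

Per unit area: Q = 140×10²¹ / (3.5×10¹⁴) = 4×10⁸ J/m²
Δh = αQ/(ρcₚ) = 1.4×10⁻⁴ × 4×10⁸ / (1025 × 3910) ≈ 0.013973 m

about 1.4 cm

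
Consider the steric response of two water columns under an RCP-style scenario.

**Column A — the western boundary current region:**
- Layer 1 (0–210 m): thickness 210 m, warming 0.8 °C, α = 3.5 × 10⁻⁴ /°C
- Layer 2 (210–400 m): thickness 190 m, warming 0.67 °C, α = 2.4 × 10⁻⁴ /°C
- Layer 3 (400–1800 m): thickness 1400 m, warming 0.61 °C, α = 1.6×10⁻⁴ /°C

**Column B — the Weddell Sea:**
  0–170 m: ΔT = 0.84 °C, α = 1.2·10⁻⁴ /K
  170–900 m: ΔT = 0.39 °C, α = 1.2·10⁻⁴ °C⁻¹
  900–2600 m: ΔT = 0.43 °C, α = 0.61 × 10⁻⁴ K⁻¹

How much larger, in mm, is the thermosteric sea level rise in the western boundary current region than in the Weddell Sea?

A 0–210 m: 3.5×10⁻⁴ × 0.8 × 210 = 0.05880 m
A 210–400 m: 0.67 × 190 × 2.4×10⁻⁴ = 0.030552 m
A Layer 3: 0.61 × 1.6×10⁻⁴ × 1400 = 0.13664 m
A total: 0.225992 m
B 0–170 m: 1.2×10⁻⁴ × 0.84 × 170 = 0.017136 m
B Layer 2: 730 × 0.39 × 1.2×10⁻⁴ = 0.034164 m
B Layer 3: 0.61×10⁻⁴ × 1700 × 0.43 = 0.044591 m
B total: 0.095891 m
Difference: 0.225992 − 0.095891 = 0.130101 m

Δh_A − Δh_B ≈ 130 mm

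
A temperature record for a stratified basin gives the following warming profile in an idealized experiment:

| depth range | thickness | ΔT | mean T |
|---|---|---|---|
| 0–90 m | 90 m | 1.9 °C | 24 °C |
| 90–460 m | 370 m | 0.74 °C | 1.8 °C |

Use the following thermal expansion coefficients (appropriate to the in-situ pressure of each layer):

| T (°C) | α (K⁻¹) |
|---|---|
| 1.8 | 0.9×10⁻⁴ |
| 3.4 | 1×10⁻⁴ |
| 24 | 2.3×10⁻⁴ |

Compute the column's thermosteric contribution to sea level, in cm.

Δh = 6.40 cm

Layer 1 at 24 °C → α = 2.3×10⁻⁴ K⁻¹
Layer 2 at 1.8 °C → α = 0.9×10⁻⁴ K⁻¹
Layer 1: 1.9 × 2.3×10⁻⁴ × 90 = 0.03933 m
Layer 2: 0.9×10⁻⁴ × 370 × 0.74 = 0.024642 m
Δh = 0.03933 + 0.024642 = 0.063972 m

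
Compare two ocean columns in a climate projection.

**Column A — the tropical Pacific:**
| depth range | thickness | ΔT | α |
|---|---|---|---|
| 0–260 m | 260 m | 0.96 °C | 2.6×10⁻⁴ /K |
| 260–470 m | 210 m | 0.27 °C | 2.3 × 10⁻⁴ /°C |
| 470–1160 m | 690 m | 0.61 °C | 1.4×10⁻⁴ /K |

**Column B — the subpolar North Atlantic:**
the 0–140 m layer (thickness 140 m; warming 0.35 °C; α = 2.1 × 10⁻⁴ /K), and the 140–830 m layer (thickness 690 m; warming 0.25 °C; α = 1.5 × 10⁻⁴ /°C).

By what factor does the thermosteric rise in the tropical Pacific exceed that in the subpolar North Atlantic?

A 0–260 m: 2.6×10⁻⁴ × 0.96 × 260 = 0.064896 m
A 260–470 m: 0.27 × 2.3×10⁻⁴ × 210 = 0.013041 m
A 0.61 × 690 × 1.4×10⁻⁴ = 0.058926 m
A total: 0.136863 m
B Layer 1: 140 × 2.1×10⁻⁴ × 0.35 = 0.01029 m
B 0.25 × 690 × 1.5×10⁻⁴ = 0.025875 m
B total: 0.036165 m
Ratio: 0.136863 / 0.036165 ≈ 3.784

3.78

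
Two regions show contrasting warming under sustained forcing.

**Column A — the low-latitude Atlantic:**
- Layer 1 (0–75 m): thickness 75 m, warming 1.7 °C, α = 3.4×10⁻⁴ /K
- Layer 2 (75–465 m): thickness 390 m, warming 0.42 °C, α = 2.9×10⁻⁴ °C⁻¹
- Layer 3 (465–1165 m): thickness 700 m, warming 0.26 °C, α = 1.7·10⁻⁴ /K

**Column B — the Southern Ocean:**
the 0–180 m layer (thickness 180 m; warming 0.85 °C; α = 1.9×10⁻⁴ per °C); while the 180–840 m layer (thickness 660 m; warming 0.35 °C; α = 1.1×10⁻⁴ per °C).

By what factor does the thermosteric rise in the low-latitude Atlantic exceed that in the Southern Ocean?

A Layer 1: 1.7 × 75 × 3.4×10⁻⁴ = 0.04335 m
A Layer 2: 390 × 0.42 × 2.9×10⁻⁴ = 0.047502 m
A Layer 3: 0.26 × 1.7×10⁻⁴ × 700 = 0.03094 m
A total: 0.121792 m
B 0–180 m: 1.9×10⁻⁴ × 0.85 × 180 = 0.02907 m
B Layer 2: 660 × 0.35 × 1.1×10⁻⁴ = 0.02541 m
B total: 0.05448 m
Ratio: 0.121792 / 0.05448 ≈ 2.236

2.24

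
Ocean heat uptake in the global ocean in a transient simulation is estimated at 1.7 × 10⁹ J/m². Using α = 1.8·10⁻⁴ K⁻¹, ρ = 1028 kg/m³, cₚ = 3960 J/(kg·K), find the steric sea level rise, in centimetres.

Δh = αQ/(ρcₚ) = 1.8×10⁻⁴ × 1.7×10⁹ / (1028 × 3960) ≈ 0.075168 m

7.52 cm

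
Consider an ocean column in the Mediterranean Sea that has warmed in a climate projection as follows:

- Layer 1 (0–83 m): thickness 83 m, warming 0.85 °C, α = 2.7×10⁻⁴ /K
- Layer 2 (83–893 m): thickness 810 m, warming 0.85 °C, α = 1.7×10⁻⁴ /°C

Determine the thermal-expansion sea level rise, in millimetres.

0–83 m: 2.7×10⁻⁴ × 83 × 0.85 = 0.0190485 m
Layer 2: 810 × 0.85 × 1.7×10⁻⁴ = 0.117045 m
Δh = 0.0190485 + 0.117045 = 0.1360935 m ≈ 140 mm

about 140 mm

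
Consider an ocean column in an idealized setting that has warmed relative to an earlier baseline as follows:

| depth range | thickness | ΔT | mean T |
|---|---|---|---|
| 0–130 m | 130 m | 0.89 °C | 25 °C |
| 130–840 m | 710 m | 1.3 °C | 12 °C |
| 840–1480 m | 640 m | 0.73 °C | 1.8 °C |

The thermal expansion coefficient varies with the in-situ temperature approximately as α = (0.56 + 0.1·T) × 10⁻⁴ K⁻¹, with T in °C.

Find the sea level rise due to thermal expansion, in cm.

23.2 cm of thermosteric rise

Layer 1: α = (0.56 + 0.1×25)×10⁻⁴ = 3.06×10⁻⁴ K⁻¹
Layer 2: α = (0.56 + 0.1×12)×10⁻⁴ = 1.76×10⁻⁴ K⁻¹
Layer 3: α = (0.56 + 0.1×1.8)×10⁻⁴ = 0.74×10⁻⁴ K⁻¹
130 × 0.89 × 3.06×10⁻⁴ = 0.0354042 m
1.76×10⁻⁴ × 710 × 1.3 = 0.162448 m
840–1480 m: 0.73 × 0.74×10⁻⁴ × 640 = 0.0345728 m
Δh = 0.0354042 + 0.162448 + 0.0345728 = 0.232425 m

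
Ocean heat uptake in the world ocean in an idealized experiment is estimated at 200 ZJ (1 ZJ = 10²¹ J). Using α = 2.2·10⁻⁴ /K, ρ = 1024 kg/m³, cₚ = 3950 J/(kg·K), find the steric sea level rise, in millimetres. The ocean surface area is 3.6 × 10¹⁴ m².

about 30.2 mm

Per unit area: Q = 200×10²¹ / (3.6×10¹⁴) ≈ 5.556×10⁸ J/m²
Δh = αQ/(ρcₚ) = 2.2×10⁻⁴ × 5.556×10⁸ / (1024 × 3950) ≈ 0.03022 m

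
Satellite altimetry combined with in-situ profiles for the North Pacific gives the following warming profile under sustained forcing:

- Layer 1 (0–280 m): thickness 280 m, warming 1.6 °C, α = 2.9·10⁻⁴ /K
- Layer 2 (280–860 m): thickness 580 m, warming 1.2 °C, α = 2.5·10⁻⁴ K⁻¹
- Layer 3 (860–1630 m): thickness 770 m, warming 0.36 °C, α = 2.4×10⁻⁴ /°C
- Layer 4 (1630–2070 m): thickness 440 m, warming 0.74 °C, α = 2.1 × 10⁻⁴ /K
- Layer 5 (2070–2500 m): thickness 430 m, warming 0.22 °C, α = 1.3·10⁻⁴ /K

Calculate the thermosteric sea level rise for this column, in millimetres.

0–280 m: 2.9×10⁻⁴ × 1.6 × 280 = 0.12992 m
280–860 m: 2.5×10⁻⁴ × 1.2 × 580 = 0.17400 m
860–1630 m: 0.36 × 770 × 2.4×10⁻⁴ = 0.066528 m
Layer 4: 440 × 0.74 × 2.1×10⁻⁴ = 0.068376 m
1.3×10⁻⁴ × 0.22 × 430 = 0.012298 m
Δh = 0.12992 + 0.17400 + 0.066528 + 0.068376 + 0.012298 = 0.451122 m ≈ 450 mm

450 mm of thermosteric rise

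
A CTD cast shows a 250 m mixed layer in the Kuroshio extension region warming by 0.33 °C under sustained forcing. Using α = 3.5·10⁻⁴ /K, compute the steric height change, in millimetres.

29 mm

Δh = αΔT·H = 3.5×10⁻⁴ × 0.33 × 250 = 0.028875 m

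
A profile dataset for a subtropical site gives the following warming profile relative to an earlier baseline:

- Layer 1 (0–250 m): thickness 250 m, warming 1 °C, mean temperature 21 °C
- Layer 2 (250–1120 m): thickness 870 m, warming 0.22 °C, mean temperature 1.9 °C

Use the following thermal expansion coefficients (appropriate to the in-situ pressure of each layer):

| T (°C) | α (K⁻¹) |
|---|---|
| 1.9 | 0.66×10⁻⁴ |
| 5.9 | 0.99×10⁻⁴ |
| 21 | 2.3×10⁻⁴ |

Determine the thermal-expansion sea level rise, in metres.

Layer 1 at 21 °C → α = 2.3×10⁻⁴ K⁻¹
Layer 2 at 1.9 °C → α = 0.66×10⁻⁴ K⁻¹
Layer 1: 2.3×10⁻⁴ × 1 × 250 = 0.05750 m
0.22 × 870 × 0.66×10⁻⁴ = 0.0126324 m
Δh = 0.05750 + 0.0126324 = 0.0701324 m ≈ 0.0701 m

Δh ≈ 0.0701 m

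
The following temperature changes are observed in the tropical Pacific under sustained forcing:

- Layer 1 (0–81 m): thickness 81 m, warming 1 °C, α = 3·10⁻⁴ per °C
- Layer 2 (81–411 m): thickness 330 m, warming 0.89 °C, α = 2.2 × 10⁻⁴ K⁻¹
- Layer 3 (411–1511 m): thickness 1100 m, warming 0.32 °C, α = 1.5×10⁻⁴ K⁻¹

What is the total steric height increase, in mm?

0–81 m: 1 × 81 × 3×10⁻⁴ = 0.02430 m
Layer 2: 330 × 2.2×10⁻⁴ × 0.89 = 0.064614 m
1.5×10⁻⁴ × 0.32 × 1100 = 0.05280 m
Δh = 0.02430 + 0.064614 + 0.05280 = 0.141714 m

Δh = 142 mm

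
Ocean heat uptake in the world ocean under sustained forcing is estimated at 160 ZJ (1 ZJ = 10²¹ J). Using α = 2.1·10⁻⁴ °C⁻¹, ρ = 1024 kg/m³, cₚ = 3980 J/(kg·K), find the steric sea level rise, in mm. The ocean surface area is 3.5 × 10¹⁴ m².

Per unit area: Q = 160×10²¹ / (3.5×10¹⁴) ≈ 4.571×10⁸ J/m²
Δh = αQ/(ρcₚ) = 2.1×10⁻⁴ × 4.571×10⁸ / (1024 × 3980) ≈ 0.023553 m

Δh = 23.6 mm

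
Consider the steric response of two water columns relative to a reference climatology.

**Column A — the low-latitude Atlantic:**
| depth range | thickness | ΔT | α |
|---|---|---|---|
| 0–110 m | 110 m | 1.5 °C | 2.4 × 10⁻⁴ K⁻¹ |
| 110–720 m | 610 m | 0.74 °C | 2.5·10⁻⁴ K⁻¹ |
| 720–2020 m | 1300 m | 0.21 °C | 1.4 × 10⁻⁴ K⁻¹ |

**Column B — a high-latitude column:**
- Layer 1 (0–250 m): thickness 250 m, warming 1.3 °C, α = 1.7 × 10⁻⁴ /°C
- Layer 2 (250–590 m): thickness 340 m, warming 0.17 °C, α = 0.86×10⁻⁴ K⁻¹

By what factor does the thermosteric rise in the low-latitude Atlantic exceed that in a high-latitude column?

a factor of 3.17

A 110 × 2.4×10⁻⁴ × 1.5 = 0.03960 m
A 110–720 m: 2.5×10⁻⁴ × 0.74 × 610 = 0.11285 m
A Layer 3: 0.21 × 1.4×10⁻⁴ × 1300 = 0.03822 m
A total: 0.19067 m
B 250 × 1.7×10⁻⁴ × 1.3 = 0.05525 m
B 250–590 m: 340 × 0.17 × 0.86×10⁻⁴ = 0.0049708 m
B total: 0.0602208 m
Ratio: 0.19067 / 0.0602208 ≈ 3.166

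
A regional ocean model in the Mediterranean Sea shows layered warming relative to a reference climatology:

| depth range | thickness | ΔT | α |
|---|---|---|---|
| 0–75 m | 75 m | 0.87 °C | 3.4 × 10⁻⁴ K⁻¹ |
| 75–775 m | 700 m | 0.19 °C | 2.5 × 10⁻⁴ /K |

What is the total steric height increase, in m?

0.0554 m

0.87 × 3.4×10⁻⁴ × 75 = 0.022185 m
0.19 × 2.5×10⁻⁴ × 700 = 0.03325 m
Δh = 0.022185 + 0.03325 = 0.055435 m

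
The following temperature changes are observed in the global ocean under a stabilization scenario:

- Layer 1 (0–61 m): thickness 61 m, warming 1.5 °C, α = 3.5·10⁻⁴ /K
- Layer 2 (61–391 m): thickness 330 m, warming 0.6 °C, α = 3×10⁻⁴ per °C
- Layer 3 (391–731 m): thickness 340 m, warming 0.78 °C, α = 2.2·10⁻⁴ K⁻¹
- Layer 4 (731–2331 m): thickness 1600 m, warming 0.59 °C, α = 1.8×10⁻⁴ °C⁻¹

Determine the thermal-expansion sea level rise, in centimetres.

Layer 1: 3.5×10⁻⁴ × 61 × 1.5 = 0.032025 m
61–391 m: 3×10⁻⁴ × 330 × 0.6 = 0.05940 m
391–731 m: 340 × 2.2×10⁻⁴ × 0.78 = 0.058344 m
731–2331 m: 1600 × 1.8×10⁻⁴ × 0.59 = 0.16992 m
Δh = 0.032025 + 0.05940 + 0.058344 + 0.16992 = 0.319689 m ≈ 32.0 cm

32.0 cm of thermosteric rise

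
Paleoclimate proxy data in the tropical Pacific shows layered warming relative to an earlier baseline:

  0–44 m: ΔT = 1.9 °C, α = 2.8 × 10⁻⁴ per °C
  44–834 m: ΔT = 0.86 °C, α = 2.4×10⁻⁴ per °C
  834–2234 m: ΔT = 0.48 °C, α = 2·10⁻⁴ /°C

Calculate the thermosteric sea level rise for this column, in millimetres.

1.9 × 2.8×10⁻⁴ × 44 = 0.023408 m
Layer 2: 2.4×10⁻⁴ × 790 × 0.86 = 0.163056 m
Layer 3: 1400 × 2×10⁻⁴ × 0.48 = 0.13440 m
Δh = 0.023408 + 0.163056 + 0.13440 = 0.320864 m

321 mm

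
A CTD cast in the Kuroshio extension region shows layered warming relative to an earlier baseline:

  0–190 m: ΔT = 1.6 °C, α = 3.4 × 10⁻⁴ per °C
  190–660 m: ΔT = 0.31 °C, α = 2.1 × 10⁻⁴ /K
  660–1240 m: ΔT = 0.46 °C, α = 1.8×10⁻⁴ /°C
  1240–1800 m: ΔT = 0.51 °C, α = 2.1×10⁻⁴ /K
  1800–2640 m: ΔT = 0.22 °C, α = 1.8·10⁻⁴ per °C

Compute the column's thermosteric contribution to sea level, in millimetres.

1.6 × 3.4×10⁻⁴ × 190 = 0.10336 m
0.31 × 470 × 2.1×10⁻⁴ = 0.030597 m
1.8×10⁻⁴ × 0.46 × 580 = 0.048024 m
560 × 0.51 × 2.1×10⁻⁴ = 0.059976 m
0.22 × 1.8×10⁻⁴ × 840 = 0.033264 m
Δh = 0.10336 + 0.030597 + 0.048024 + 0.059976 + 0.033264 = 0.275221 m

Δh = 275 mm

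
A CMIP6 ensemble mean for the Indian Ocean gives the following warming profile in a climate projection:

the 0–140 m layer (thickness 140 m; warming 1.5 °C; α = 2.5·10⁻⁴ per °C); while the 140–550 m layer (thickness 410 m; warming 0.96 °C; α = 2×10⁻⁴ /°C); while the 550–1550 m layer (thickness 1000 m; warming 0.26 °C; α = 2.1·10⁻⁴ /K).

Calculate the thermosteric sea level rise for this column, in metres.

Δh ≈ 0.19 m

Layer 1: 1.5 × 2.5×10⁻⁴ × 140 = 0.05250 m
0.96 × 410 × 2×10⁻⁴ = 0.07872 m
Layer 3: 0.26 × 2.1×10⁻⁴ × 1000 = 0.05460 m
Δh = 0.05250 + 0.07872 + 0.05460 = 0.18582 m ≈ 0.19 m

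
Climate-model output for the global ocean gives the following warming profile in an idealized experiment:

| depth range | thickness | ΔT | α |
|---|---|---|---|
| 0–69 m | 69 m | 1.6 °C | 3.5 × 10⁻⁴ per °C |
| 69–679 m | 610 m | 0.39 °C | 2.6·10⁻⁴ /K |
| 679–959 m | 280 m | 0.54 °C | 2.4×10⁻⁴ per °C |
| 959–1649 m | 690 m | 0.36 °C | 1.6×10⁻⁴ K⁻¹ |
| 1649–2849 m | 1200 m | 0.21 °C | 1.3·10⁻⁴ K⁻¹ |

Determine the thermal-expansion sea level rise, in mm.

69 × 3.5×10⁻⁴ × 1.6 = 0.03864 m
0.39 × 2.6×10⁻⁴ × 610 = 0.061854 m
Layer 3: 280 × 2.4×10⁻⁴ × 0.54 = 0.036288 m
690 × 0.36 × 1.6×10⁻⁴ = 0.039744 m
1649–2849 m: 1.3×10⁻⁴ × 1200 × 0.21 = 0.03276 m
Δh = 0.03864 + 0.061854 + 0.036288 + 0.039744 + 0.03276 = 0.209286 m ≈ 209 mm

209 mm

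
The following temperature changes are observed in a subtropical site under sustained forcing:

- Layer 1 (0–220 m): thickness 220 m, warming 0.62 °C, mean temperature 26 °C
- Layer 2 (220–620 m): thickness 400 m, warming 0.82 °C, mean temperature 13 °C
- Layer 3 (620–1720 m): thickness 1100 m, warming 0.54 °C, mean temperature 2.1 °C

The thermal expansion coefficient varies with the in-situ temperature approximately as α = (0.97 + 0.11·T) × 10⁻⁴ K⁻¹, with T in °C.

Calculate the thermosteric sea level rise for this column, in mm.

Layer 1: α = (0.97 + 0.11×26)×10⁻⁴ = 3.83×10⁻⁴ K⁻¹
Layer 2: α = (0.97 + 0.11×13)×10⁻⁴ = 2.4×10⁻⁴ K⁻¹
Layer 3: α = (0.97 + 0.11×2.1)×10⁻⁴ = 1.201×10⁻⁴ K⁻¹
0–220 m: 220 × 3.83×10⁻⁴ × 0.62 = 0.0522412 m
Layer 2: 400 × 0.82 × 2.4×10⁻⁴ = 0.07872 m
620–1720 m: 1.201×10⁻⁴ × 0.54 × 1100 = 0.0713394 m
Δh = 0.0522412 + 0.07872 + 0.0713394 = 0.2023006 m ≈ 202 mm

202 mm of thermosteric rise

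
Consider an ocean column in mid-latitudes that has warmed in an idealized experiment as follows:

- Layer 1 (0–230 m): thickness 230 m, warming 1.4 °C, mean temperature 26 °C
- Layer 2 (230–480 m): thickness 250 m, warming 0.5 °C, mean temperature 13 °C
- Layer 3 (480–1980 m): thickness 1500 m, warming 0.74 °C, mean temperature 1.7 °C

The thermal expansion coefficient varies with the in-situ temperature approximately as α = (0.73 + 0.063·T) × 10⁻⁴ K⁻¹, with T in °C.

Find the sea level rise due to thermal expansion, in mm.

Δh = 189 mm

Layer 1: α = (0.73 + 0.063×26)×10⁻⁴ = 2.368×10⁻⁴ K⁻¹
Layer 2: α = (0.73 + 0.063×13)×10⁻⁴ = 1.549×10⁻⁴ K⁻¹
Layer 3: α = (0.73 + 0.063×1.7)×10⁻⁴ = 0.8371×10⁻⁴ K⁻¹
0–230 m: 2.368×10⁻⁴ × 230 × 1.4 = 0.0762496 m
230–480 m: 0.5 × 1.549×10⁻⁴ × 250 = 0.0193625 m
Layer 3: 0.8371×10⁻⁴ × 0.74 × 1500 = 0.0929181 m
Δh = 0.0762496 + 0.0193625 + 0.0929181 = 0.1885302 m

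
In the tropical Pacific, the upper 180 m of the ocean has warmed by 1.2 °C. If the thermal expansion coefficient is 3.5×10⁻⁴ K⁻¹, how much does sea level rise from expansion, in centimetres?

Δh = αΔT·H = 3.5×10⁻⁴ × 1.2 × 180 = 0.07560 m

7.6 cm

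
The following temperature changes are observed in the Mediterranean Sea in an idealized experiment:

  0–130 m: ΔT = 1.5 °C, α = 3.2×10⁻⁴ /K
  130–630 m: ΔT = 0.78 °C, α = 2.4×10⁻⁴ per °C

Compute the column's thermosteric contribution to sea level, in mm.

Δh = 156 mm

1.5 × 3.2×10⁻⁴ × 130 = 0.06240 m
2.4×10⁻⁴ × 0.78 × 500 = 0.09360 m
Δh = 0.06240 + 0.09360 = 0.15600 m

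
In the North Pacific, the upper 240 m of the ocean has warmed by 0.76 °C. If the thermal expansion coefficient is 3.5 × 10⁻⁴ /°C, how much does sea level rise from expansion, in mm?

Δh ≈ 63.8 mm

Δh = αΔT·H = 3.5×10⁻⁴ × 0.76 × 240 = 0.06384 m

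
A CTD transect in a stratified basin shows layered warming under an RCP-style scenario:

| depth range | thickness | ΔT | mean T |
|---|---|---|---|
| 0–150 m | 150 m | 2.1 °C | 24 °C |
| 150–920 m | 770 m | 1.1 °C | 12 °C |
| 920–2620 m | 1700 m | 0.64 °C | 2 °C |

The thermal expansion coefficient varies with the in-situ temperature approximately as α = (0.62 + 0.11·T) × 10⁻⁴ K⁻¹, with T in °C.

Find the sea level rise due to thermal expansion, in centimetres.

Δh = 35.8 cm

Layer 1: α = (0.62 + 0.11×24)×10⁻⁴ = 3.26×10⁻⁴ K⁻¹
Layer 2: α = (0.62 + 0.11×12)×10⁻⁴ = 1.94×10⁻⁴ K⁻¹
Layer 3: α = (0.62 + 0.11×2)×10⁻⁴ = 0.84×10⁻⁴ K⁻¹
2.1 × 150 × 3.26×10⁻⁴ = 0.10269 m
150–920 m: 1.94×10⁻⁴ × 1.1 × 770 = 0.164318 m
Layer 3: 0.84×10⁻⁴ × 1700 × 0.64 = 0.091392 m
Δh = 0.10269 + 0.164318 + 0.091392 = 0.35840 m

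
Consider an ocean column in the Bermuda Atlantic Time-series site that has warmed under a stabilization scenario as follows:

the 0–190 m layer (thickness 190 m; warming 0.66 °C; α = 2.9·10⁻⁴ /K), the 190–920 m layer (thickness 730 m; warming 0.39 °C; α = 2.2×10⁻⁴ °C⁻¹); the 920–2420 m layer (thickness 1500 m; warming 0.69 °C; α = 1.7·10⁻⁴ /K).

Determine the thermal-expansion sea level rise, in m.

Δh = 0.27 m

Layer 1: 190 × 2.9×10⁻⁴ × 0.66 = 0.036366 m
2.2×10⁻⁴ × 0.39 × 730 = 0.062634 m
920–2420 m: 1.7×10⁻⁴ × 1500 × 0.69 = 0.17595 m
Δh = 0.036366 + 0.062634 + 0.17595 = 0.27495 m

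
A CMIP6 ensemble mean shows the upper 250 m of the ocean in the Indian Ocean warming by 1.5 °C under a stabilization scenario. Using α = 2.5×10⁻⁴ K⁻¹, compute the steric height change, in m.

Δh = αΔT·H = 2.5×10⁻⁴ × 1.5 × 250 = 0.09375 m

0.094 m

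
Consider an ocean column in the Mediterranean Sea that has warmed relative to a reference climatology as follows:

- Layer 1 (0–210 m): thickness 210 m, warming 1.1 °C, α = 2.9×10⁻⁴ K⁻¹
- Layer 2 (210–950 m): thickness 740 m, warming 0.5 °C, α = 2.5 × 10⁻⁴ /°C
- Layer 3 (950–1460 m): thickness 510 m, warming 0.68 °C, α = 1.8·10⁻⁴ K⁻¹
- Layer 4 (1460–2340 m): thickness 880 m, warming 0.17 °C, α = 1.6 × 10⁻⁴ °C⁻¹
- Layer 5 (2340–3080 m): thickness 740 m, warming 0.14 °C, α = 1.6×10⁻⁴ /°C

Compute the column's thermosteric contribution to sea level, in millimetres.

Δh = 262 mm

0–210 m: 1.1 × 210 × 2.9×10⁻⁴ = 0.06699 m
Layer 2: 0.5 × 2.5×10⁻⁴ × 740 = 0.09250 m
950–1460 m: 0.68 × 1.8×10⁻⁴ × 510 = 0.062424 m
880 × 1.6×10⁻⁴ × 0.17 = 0.023936 m
1.6×10⁻⁴ × 740 × 0.14 = 0.016576 m
Δh = 0.06699 + 0.09250 + 0.062424 + 0.023936 + 0.016576 = 0.262426 m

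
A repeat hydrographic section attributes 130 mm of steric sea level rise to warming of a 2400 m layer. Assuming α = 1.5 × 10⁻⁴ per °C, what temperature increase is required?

about 0.361 K

ΔT = Δh/(αH) = 0.13 / (1.5×10⁻⁴ × 2400) ≈ 0.3611 K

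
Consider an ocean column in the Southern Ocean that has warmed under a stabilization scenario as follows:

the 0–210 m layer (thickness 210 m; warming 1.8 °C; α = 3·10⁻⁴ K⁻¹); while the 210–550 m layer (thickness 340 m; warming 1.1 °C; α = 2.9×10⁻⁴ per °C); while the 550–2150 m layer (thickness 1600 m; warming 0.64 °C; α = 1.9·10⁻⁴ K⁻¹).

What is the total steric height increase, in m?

about 0.416 m

1.8 × 3×10⁻⁴ × 210 = 0.11340 m
210–550 m: 2.9×10⁻⁴ × 340 × 1.1 = 0.10846 m
Layer 3: 0.64 × 1600 × 1.9×10⁻⁴ = 0.19456 m
Δh = 0.11340 + 0.10846 + 0.19456 = 0.41642 m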